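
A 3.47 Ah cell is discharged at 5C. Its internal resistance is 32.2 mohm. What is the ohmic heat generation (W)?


Convert: R = 32.2 mohm = 0.0322 ohm
Step 1: I = C_rate * capacity = 5 * 3.47 = 17.35 A
Step 2: Q = I^2 * R = 17.35^2 * 0.0322 = 301.02 * 0.0322 = 9.693 W

9.693 W


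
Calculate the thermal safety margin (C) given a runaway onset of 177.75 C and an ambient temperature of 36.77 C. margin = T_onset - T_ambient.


margin = T_onset - T_ambient = 177.75 - 36.77 = 140.98 C

140.98 C


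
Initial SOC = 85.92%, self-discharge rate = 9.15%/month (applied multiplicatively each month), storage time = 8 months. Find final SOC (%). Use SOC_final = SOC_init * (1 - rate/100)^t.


decay = (1 - 9.15/100)^8 = 0.46409
SOC_final = 85.92 * 0.46409 = 39.87%

39.87%


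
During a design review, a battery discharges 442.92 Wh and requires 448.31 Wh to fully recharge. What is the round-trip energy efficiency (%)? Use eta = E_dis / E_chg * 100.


eta_e = E_dis / E_chg * 100 = 442.92 / 448.31 * 100 = 98.80%

98.80%


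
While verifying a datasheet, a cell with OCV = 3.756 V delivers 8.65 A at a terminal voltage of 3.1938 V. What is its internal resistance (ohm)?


R = (OCV - V) / I = (3.756 - 3.1938) / 8.65 = 0.06499 ohm

0.06499 ohm


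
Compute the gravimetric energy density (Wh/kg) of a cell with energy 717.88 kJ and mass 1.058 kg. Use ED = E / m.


Convert: E = 717.88 kJ = 199.41 Wh
ED = E / m = 199.41 / 1.058 = 188.5 Wh/kg

188.5 Wh/kg


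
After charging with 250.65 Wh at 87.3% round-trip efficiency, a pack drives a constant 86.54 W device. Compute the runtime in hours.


Step 1: E_discharge = eta/100 * E_charge = 87.3/100 * 250.65 = 218.82 Wh
Step 2: t = E_discharge / P = 218.82 / 86.54 = 2.529 hr

2.529 hr


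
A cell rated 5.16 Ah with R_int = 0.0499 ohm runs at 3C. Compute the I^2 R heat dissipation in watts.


Step 1: I = C_rate * capacity = 3 * 5.16 = 15.48 A
Step 2: Q = I^2 * R = 15.48^2 * 0.0499 = 239.63 * 0.0499 = 11.96 W

11.96 W


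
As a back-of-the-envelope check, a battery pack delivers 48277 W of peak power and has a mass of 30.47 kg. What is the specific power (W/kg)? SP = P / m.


SP = P / m = 48277 / 30.47 = 1584 W/kg

1584 W/kg


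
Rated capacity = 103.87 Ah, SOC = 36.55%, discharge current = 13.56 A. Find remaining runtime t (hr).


Step 1: remaining = SOC/100 * C_total = 36.55/100 * 103.87 = 37.964 Ah
Step 2: t = remaining / I = 37.964 / 13.56 = 2.800 hr

2.800 hr


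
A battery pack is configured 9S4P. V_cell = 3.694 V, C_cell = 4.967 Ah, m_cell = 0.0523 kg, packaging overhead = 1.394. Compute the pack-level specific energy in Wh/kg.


Step 1: V_pack = 9 * 3.694 = 33.246 V
Step 2: C_pack = 4 * 4.967 = 19.868 Ah
Step 3: E_pack = V_pack * C_pack = 33.246 * 19.868 = 660.53 Wh
Step 4: m_pack = 9 * 4 * 0.0523 * 1.394 = 2.6246 kg
Step 5: ED = E_pack / m_pack = 660.53 / 2.6246 = 251.7 Wh/kg

251.7 Wh/kg


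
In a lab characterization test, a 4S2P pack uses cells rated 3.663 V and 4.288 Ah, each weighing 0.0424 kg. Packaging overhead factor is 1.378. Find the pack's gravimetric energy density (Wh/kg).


Step 1: V_pack = 4 * 3.663 = 14.652 V
Step 2: C_pack = 2 * 4.288 = 8.576 Ah
Step 3: E_pack = V_pack * C_pack = 14.652 * 8.576 = 125.66 Wh
Step 4: m_pack = 4 * 2 * 0.0424 * 1.378 = 0.46742 kg
Step 5: ED = E_pack / m_pack = 125.66 / 0.46742 = 268.8 Wh/kg

268.8 Wh/kg


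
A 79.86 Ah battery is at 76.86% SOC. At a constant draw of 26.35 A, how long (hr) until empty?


Step 1: remaining = SOC/100 * C_total = 76.86/100 * 79.86 = 61.38 Ah
Step 2: t = remaining / I = 61.38 / 26.35 = 2.329 hr

2.329 hr


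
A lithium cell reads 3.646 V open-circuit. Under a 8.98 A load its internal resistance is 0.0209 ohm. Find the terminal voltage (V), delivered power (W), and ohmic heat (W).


Step 1: V_terminal = OCV - I*R = 3.646 - 8.98 * 0.0209 = 3.4583 V
Step 2: P_out = V_terminal * I = 3.4583 * 8.98 = 31.06 W
Step 3: Q = I^2 * R = 8.98^2 * 0.0209 = 1.685 W

V=3.4583 V, P=31.06 W, Q=1.685 W


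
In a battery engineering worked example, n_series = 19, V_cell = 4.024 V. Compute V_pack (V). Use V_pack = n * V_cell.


With 19 cells in series at 4.024 V each, V_pack = 76.456 V

76.456 V


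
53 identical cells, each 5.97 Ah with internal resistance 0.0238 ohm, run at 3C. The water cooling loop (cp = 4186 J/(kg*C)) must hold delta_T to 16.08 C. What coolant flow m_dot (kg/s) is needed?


Step 1: I = 3 * 5.97 = 17.91 A
Step 2: Q_cell = I^2 * R = 17.91^2 * 0.0238 = 7.6343 W
Step 3: Q_total = 53 * 7.6343 = 404.62 W
Step 4: m_dot = Q_total / (cp * dT) = 404.62 / (4186 * 16.08) = 0.006011 kg/s

0.006011 kg/s


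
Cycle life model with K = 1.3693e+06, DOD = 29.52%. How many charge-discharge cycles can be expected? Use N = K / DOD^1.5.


Step 1: DOD^1.5 = 29.52^1.5 = 160.39
Step 2: N = 1.3693e+06 / 160.39 = 8537 cycles

8537 cycles


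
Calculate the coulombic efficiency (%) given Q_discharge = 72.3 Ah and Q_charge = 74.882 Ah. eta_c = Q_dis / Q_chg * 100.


eta_c = Q_dis / Q_chg * 100 = 72.3 / 74.882 * 100 = 96.55%

96.55%


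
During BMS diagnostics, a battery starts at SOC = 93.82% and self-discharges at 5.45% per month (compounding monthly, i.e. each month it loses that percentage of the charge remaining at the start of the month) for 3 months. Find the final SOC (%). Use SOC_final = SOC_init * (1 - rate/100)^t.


Monthly retention factor = 1 - 5.45/100 = 0.9455
Over 3 months: factor^3 = 0.84525
SOC_final = 93.82 * 0.84525 = 79.30%

79.30%


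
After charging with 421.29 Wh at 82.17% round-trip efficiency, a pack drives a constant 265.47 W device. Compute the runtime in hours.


Step 1: E_discharge = eta/100 * E_charge = 82.17/100 * 421.29 = 346.17 Wh
Step 2: t = E_discharge / P = 346.17 / 265.47 = 1.304 hr

1.304 hr


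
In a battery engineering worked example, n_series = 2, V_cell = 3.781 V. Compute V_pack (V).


With 2 cells in series at 3.781 V each, V_pack = 7.562 V

7.562 V


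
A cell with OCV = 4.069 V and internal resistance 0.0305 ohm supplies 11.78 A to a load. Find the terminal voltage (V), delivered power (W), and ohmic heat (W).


Step 1: V_terminal = OCV - I*R = 4.069 - 11.78 * 0.0305 = 3.7097 V
Step 2: P_out = V_terminal * I = 3.7097 * 11.78 = 43.70 W
Step 3: Q = I^2 * R = 11.78^2 * 0.0305 = 4.232 W

V=3.7097 V, P=43.70 W, Q=4.232 W


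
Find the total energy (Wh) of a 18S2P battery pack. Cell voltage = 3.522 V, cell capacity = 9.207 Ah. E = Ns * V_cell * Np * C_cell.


V_pack = 18 * 3.522 = 63.396 V
C_pack = 2 * 9.207 = 18.414 Ah
E = V_pack * C_pack = 63.396 * 18.414 = 1167 Wh

1167 Wh


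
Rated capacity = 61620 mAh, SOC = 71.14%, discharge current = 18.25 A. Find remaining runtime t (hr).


Convert: C_total = 61620 mAh = 61.62 Ah
Step 1: remaining = SOC/100 * C_total = 71.14/100 * 61.62 = 43.836 Ah
Step 2: t = remaining / I = 43.836 / 18.25 = 2.402 hr

2.402 hr


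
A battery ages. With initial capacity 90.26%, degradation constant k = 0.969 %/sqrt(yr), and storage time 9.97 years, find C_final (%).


Step 1: sqrt(9.97 yr) = 3.1575
Step 2: drop = 0.969 * 3.1575 = 3.0596
Step 3: C_final = 90.26 - 3.0596 = 87.20%

87.20%


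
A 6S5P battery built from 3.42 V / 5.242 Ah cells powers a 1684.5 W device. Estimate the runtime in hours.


Step 1: E_pack = Ns * V_cell * Np * C_cell = 6 * 3.42 * 5 * 5.242 = 537.83 Wh
Step 2: t = E_pack / P = 537.83 / 1684.5 = 0.3193 hr

0.3193 hr


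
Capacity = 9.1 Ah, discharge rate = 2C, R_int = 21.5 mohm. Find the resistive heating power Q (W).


Convert: R = 21.5 mohm = 0.0215 ohm
Step 1: I = C_rate * capacity = 2 * 9.1 = 18.2 A
Step 2: Q = I^2 * R = 18.2^2 * 0.0215 = 331.24 * 0.0215 = 7.122 W

7.122 W


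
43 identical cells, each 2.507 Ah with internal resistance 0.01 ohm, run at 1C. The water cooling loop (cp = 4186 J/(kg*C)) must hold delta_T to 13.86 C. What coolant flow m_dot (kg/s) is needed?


Step 1: I = 1 * 2.507 = 2.507 A
Step 2: Q_cell = I^2 * R = 2.507^2 * 0.01 = 0.06285 W
Step 3: Q_total = 43 * 0.06285 = 2.7026 W
Step 4: m_dot = Q_total / (cp * dT) = 2.7026 / (4186 * 13.86) = 4.658e-05 kg/s

4.658e-05 kg/s


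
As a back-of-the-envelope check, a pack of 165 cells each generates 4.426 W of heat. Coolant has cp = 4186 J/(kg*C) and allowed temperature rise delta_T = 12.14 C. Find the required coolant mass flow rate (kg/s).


Q_total = 165 * 4.426 = 730.29 W
m_dot = Q_total / (cp * dT) = 730.29 / (4186 * 12.14) = 0.01437 kg/s

0.01437 kg/s


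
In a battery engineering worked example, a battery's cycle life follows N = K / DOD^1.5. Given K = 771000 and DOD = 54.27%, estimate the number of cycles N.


DOD^1.5 = 399.8
N = K / DOD^1.5 = 771000 / 399.8 = 1928

1928 cycles


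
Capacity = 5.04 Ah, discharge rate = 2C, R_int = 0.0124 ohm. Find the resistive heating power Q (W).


Step 1: I = C_rate * capacity = 2 * 5.04 = 10.08 A
Step 2: Q = I^2 * R = 10.08^2 * 0.0124 = 101.61 * 0.0124 = 1.260 W

1.260 W


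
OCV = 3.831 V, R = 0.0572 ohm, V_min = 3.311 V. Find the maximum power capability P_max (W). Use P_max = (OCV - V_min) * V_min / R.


P_max = (OCV - V_min) * V_min / R = (3.831 - 3.311) * 3.311 / 0.0572 = 0.52 * 3.311 / 0.0572 = 30.10 W

30.10 W


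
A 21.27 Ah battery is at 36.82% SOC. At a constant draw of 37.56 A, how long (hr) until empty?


Step 1: remaining = SOC/100 * C_total = 36.82/100 * 21.27 = 7.8316 Ah
Step 2: t = remaining / I = 7.8316 / 37.56 = 0.2085 hr

0.2085 hr


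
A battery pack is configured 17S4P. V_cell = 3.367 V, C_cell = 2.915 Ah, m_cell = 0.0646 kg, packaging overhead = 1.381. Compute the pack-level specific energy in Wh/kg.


Step 1: V_pack = 17 * 3.367 = 57.239 V
Step 2: C_pack = 4 * 2.915 = 11.66 Ah
Step 3: E_pack = V_pack * C_pack = 57.239 * 11.66 = 667.41 Wh
Step 4: m_pack = 17 * 4 * 0.0646 * 1.381 = 6.0665 kg
Step 5: ED = E_pack / m_pack = 667.41 / 6.0665 = 110.0 Wh/kg

110.0 Wh/kg


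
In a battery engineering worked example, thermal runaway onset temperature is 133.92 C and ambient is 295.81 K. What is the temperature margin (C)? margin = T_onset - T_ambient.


Convert: T_ambient = 295.81 K = 22.66 C
margin = 133.92 - 22.66 = 111.26 C

111.26 C


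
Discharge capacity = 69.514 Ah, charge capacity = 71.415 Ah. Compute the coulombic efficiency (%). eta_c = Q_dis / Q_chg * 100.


Coulombic efficiency = 69.514/71.415 * 100% = 97.34%

97.34%


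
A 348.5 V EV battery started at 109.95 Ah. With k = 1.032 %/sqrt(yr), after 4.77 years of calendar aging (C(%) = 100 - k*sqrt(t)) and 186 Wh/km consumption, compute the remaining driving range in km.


Step 1: capacity retention = 100 - 1.032 * sqrt(4.77) = 100 - 1.032 * 2.184 = 97.746%
Step 2: C_now = 109.95 * 97.746/100 = 107.47 Ah
Step 3: E_pack = V * C_now = 348.5 * 107.47 = 37453 Wh
Step 4: range = E_pack / consumption = 37453 / 186 = 201.4 km

201.4 km


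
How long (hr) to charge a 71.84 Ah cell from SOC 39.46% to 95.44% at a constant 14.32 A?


delta_Ah = 71.84 * (95.44 - 39.46) / 100 = 40.216 Ah
t = delta_Ah / I = 40.216 / 14.32 = 2.808 hr

2.808 hr


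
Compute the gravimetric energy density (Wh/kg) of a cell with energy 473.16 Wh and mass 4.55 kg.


ED = E / m = 473.16 / 4.55 = 104.0 Wh/kg

104.0 Wh/kg


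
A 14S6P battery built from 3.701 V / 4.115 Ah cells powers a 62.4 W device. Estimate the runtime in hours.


Step 1: E_pack = Ns * V_cell * Np * C_cell = 14 * 3.701 * 6 * 4.115 = 1279.3 Wh
Step 2: t = E_pack / P = 1279.3 / 62.4 = 20.50 hr

20.50 hr


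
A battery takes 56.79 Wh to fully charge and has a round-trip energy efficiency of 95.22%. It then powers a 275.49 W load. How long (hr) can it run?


Step 1: E_discharge = eta/100 * E_charge = 95.22/100 * 56.79 = 54.075 Wh
Step 2: t = E_discharge / P = 54.075 / 275.49 = 0.1963 hr

0.1963 hr


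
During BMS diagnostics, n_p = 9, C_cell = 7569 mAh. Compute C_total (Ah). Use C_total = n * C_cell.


Convert: C_cell = 7569 mAh = 7.569 Ah
C_total = 9 * 7.569 = 68.121 Ah

68.121 Ah


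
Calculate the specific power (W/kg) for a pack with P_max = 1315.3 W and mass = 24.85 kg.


SP = P / m = 1315.3 / 24.85 = 52.93 W/kg

52.93 W/kg


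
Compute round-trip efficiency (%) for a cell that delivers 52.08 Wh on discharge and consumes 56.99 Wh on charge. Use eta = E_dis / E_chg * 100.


eta_e = E_dis / E_chg * 100 = 52.08 / 56.99 * 100 = 91.38%

91.38%


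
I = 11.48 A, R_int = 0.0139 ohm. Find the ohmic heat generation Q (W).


Q = I^2 * R = 11.48^2 * 0.0139 = 1.832 W

1.832 W


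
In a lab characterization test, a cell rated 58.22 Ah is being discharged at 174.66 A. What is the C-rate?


Rearranging: C_rate = 174.66 / 58.22 = 3C

3C


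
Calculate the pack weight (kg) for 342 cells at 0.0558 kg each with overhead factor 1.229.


m_pack = n * m_cell * overhead = 342 * 0.0558 * 1.229 = 23.45 kg

23.45 kg


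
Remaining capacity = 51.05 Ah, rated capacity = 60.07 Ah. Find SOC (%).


SOC% = 51.05 / 60.07 * 100 = 84.98%

84.98%


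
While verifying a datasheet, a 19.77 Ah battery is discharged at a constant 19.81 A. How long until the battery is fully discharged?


t = capacity / current = 19.77 / 19.81 = 0.9980 hr

0.9980 hr


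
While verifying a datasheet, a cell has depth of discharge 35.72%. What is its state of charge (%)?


SOC = 100 - DOD = 100 - 35.72 = 64.28%

64.28%


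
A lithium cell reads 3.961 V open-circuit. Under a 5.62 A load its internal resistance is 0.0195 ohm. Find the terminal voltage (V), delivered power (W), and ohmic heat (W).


Step 1: V_terminal = OCV - I*R = 3.961 - 5.62 * 0.0195 = 3.8514 V
Step 2: P_out = V_terminal * I = 3.8514 * 5.62 = 21.64 W
Step 3: Q = I^2 * R = 5.62^2 * 0.0195 = 0.6159 W

V=3.8514 V, P=21.64 W, Q=0.6159 W


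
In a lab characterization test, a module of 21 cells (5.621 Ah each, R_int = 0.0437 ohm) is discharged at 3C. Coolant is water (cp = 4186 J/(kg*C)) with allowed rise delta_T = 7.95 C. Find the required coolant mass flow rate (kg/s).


Step 1: I = 3 * 5.621 = 16.863 A
Step 2: Q_cell = I^2 * R = 16.863^2 * 0.0437 = 12.427 W
Step 3: Q_total = 21 * 12.427 = 260.97 W
Step 4: m_dot = Q_total / (cp * dT) = 260.97 / (4186 * 7.95) = 0.007842 kg/s

0.007842 kg/s


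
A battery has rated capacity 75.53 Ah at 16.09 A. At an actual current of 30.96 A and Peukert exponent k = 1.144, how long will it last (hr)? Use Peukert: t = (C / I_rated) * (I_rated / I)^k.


Step 1: t_rated = C / I_rated = 75.53 / 16.09 = 4.6942 hr
Step 2: ratio = 16.09 / 30.96 = 0.5197
Step 3: ratio^k = 0.5197^1.144 = 0.47296
Step 4: t = t_rated * ratio^k = 4.6942 * 0.47296 = 2.220 hr

2.220 hr


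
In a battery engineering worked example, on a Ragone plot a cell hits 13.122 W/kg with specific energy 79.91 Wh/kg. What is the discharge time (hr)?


t = E / P = 79.91 / 13.122 = 6.090 hr

6.090 hr


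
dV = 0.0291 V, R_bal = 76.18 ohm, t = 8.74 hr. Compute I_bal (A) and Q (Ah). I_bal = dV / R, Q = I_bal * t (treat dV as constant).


First, Ohm's law: I_bal = 0.0291 V / 76.18 ohm = 3.8199e-04 A
Then Q = I * t = 3.8199e-04 A * 8.74 hr = 0.003339 Ah

I=3.8199e-04 A, Q=0.003339 Ah


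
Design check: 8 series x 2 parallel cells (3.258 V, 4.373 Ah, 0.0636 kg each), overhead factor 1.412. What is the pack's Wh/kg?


Step 1: V_pack = 8 * 3.258 = 26.064 V
Step 2: C_pack = 2 * 4.373 = 8.746 Ah
Step 3: E_pack = V_pack * C_pack = 26.064 * 8.746 = 227.96 Wh
Step 4: m_pack = 8 * 2 * 0.0636 * 1.412 = 1.4369 kg
Step 5: ED = E_pack / m_pack = 227.96 / 1.4369 = 158.6 Wh/kg

158.6 Wh/kg


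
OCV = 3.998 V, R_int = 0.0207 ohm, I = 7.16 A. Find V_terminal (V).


V = OCV - I*R = 3.998 - 7.16 * 0.0207 = 3.850 V

3.850 V


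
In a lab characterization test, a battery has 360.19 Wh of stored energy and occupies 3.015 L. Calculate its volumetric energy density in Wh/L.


ED = E / V = 360.19 / 3.015 = 119.5 Wh/L

119.5 Wh/L


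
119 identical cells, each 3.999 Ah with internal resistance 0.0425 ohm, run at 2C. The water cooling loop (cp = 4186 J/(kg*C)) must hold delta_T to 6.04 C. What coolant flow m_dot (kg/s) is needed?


Step 1: I = 2 * 3.999 = 7.998 A
Step 2: Q_cell = I^2 * R = 7.998^2 * 0.0425 = 2.7186 W
Step 3: Q_total = 119 * 2.7186 = 323.51 W
Step 4: m_dot = Q_total / (cp * dT) = 323.51 / (4186 * 6.04) = 0.01280 kg/s

0.01280 kg/s


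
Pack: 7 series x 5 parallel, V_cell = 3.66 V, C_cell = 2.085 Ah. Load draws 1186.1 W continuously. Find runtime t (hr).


Step 1: E_pack = Ns * V_cell * Np * C_cell = 7 * 3.66 * 5 * 2.085 = 267.09 Wh
Step 2: t = E_pack / P = 267.09 / 1186.1 = 0.2252 hr

0.2252 hr


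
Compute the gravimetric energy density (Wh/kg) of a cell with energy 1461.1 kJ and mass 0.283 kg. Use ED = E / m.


Convert: E = 1461.1 kJ = 405.86 Wh
ED = E / m = 405.86 / 0.283 = 1434 Wh/kg

1434 Wh/kg


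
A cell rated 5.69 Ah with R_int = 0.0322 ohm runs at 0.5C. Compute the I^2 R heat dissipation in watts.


Step 1: I = C_rate * capacity = 0.5 * 5.69 = 2.845 A
Step 2: Q = I^2 * R = 2.845^2 * 0.0322 = 8.094 * 0.0322 = 0.2606 W

0.2606 W


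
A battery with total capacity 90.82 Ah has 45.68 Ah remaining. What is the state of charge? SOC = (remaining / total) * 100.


SOC = (remaining / total) * 100 = (45.68 / 90.82) * 100 = 50.30%

50.30%


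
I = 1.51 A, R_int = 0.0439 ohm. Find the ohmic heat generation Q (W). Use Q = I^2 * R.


Q = I^2 * R = 1.51^2 * 0.0439 = 0.1001 W

0.1001 W


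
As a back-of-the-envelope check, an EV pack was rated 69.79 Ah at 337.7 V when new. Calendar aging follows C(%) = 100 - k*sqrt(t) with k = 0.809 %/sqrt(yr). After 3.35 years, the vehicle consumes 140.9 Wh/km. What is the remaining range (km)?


Step 1: capacity retention = 100 - 0.809 * sqrt(3.35) = 100 - 0.809 * 1.8303 = 98.519%
Step 2: C_now = 69.79 * 98.519/100 = 68.756 Ah
Step 3: E_pack = V * C_now = 337.7 * 68.756 = 23219 Wh
Step 4: range = E_pack / consumption = 23219 / 140.9 = 164.8 km

164.8 km


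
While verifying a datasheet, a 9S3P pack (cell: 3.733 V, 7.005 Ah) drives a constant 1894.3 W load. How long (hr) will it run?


Step 1: E_pack = Ns * V_cell * Np * C_cell = 9 * 3.733 * 3 * 7.005 = 706.04 Wh
Step 2: t = E_pack / P = 706.04 / 1894.3 = 0.3727 hr

0.3727 hr


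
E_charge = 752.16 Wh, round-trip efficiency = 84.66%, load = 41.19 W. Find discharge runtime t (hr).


Step 1: E_discharge = eta/100 * E_charge = 84.66/100 * 752.16 = 636.78 Wh
Step 2: t = E_discharge / P = 636.78 / 41.19 = 15.46 hr

15.46 hr


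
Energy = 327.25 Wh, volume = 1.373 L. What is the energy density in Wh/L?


Volumetric ED = 327.25 Wh / 1.373 L = 238.3 Wh/L

238.3 Wh/L


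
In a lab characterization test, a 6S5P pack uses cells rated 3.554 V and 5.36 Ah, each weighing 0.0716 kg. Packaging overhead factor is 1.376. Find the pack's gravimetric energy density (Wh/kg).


Step 1: V_pack = 6 * 3.554 = 21.324 V
Step 2: C_pack = 5 * 5.36 = 26.8 Ah
Step 3: E_pack = V_pack * C_pack = 21.324 * 26.8 = 571.48 Wh
Step 4: m_pack = 6 * 5 * 0.0716 * 1.376 = 2.9556 kg
Step 5: ED = E_pack / m_pack = 571.48 / 2.9556 = 193.4 Wh/kg

193.4 Wh/kg


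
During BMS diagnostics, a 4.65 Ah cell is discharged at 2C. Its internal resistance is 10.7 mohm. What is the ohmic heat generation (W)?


Convert: R = 10.7 mohm = 0.0107 ohm
Step 1: I = C_rate * capacity = 2 * 4.65 = 9.3 A
Step 2: Q = I^2 * R = 9.3^2 * 0.0107 = 86.49 * 0.0107 = 0.9254 W

0.9254 W


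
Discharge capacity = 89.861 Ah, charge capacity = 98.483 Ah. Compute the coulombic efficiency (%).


Coulombic efficiency = 89.861/98.483 * 100% = 91.25%

91.25%


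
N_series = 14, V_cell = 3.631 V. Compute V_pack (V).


Series voltages add: 14 * 3.631 V = 50.834 V

50.834 V


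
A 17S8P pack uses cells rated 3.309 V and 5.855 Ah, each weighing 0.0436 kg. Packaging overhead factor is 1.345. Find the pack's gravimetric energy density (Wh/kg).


Step 1: V_pack = 17 * 3.309 = 56.253 V
Step 2: C_pack = 8 * 5.855 = 46.84 Ah
Step 3: E_pack = V_pack * C_pack = 56.253 * 46.84 = 2634.9 Wh
Step 4: m_pack = 17 * 8 * 0.0436 * 1.345 = 7.9753 kg
Step 5: ED = E_pack / m_pack = 2634.9 / 7.9753 = 330.4 Wh/kg

330.4 Wh/kg


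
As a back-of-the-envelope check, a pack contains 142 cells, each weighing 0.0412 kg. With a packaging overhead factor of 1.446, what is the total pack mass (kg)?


m_pack = n * m_cell * overhead = 142 * 0.0412 * 1.446 = 8.460 kg

8.460 kg


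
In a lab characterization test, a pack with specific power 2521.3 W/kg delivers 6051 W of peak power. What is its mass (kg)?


m = P / SP = 6051 / 2521.3 = 2.400 kg

2.400 kg


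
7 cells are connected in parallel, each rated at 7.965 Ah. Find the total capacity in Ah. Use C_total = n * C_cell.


C_total = 7 * 7.965 = 55.755 Ah

55.755 Ah


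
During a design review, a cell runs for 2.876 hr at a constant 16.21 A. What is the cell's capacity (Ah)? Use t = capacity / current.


C = I * t = 16.21 * 2.876 = 46.62 Ah

46.62 Ah


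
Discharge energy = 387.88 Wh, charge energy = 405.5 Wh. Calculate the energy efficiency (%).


eta_e = E_dis / E_chg * 100 = 387.88 / 405.5 * 100 = 95.65%

95.65%


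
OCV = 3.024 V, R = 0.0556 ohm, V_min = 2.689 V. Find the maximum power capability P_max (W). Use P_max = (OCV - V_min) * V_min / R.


dV = OCV - V_min = 0.335 V (so I_max = dV / R)
P_max = dV * V_min / R = 0.335 * 2.689 / 0.0556 = 16.20 W

16.20 W


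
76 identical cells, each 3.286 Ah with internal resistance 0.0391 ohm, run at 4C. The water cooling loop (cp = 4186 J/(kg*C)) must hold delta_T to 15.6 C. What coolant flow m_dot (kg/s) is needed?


Step 1: I = 4 * 3.286 = 13.144 A
Step 2: Q_cell = I^2 * R = 13.144^2 * 0.0391 = 6.7551 W
Step 3: Q_total = 76 * 6.7551 = 513.39 W
Step 4: m_dot = Q_total / (cp * dT) = 513.39 / (4186 * 15.6) = 0.007862 kg/s

0.007862 kg/s


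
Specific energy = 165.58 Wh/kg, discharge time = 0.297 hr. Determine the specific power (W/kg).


Specific power = 165.58 Wh/kg / 0.297 hr = 557.5 W/kg

557.5 W/kg


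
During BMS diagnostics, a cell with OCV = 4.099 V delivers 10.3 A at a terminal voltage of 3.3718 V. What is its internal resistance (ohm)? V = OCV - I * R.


R = (OCV - V) / I = (4.099 - 3.3718) / 10.3 = 0.07060 ohm

0.07060 ohm


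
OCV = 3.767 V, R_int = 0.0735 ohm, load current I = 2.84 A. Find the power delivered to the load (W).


Step 1: V_terminal = OCV - I*R = 3.767 - 2.84 * 0.0735 = 3.5583 V
Step 2: P_out = V_terminal * I = 3.5583 * 2.84 = 10.11 W

10.11 W


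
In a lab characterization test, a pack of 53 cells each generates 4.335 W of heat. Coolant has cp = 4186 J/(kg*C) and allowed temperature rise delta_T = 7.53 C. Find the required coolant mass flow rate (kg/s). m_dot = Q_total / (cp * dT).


Q_total = 53 * 4.335 = 229.76 W
m_dot = Q_total / (cp * dT) = 229.76 / (4186 * 7.53) = 0.007289 kg/s

0.007289 kg/s


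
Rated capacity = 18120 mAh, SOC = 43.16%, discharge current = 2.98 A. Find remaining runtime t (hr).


Convert: C_total = 18120 mAh = 18.12 Ah
Step 1: remaining = SOC/100 * C_total = 43.16/100 * 18.12 = 7.8206 Ah
Step 2: t = remaining / I = 7.8206 / 2.98 = 2.624 hr

2.624 hr


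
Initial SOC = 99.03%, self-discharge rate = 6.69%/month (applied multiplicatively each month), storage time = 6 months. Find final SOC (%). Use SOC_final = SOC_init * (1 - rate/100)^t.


Monthly retention factor = 1 - 6.69/100 = 0.9331
Over 6 months: factor^6 = 0.66004
SOC_final = 99.03 * 0.66004 = 65.36%

65.36%


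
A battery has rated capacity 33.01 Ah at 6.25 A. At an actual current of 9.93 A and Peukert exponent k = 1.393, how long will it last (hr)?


Step 1: t_rated = C / I_rated = 33.01 / 6.25 = 5.2816 hr
Step 2: ratio = 6.25 / 9.93 = 0.62941
Step 3: ratio^k = 0.62941^1.393 = 0.5247
Step 4: t = t_rated * ratio^k = 5.2816 * 0.5247 = 2.771 hr

2.771 hr


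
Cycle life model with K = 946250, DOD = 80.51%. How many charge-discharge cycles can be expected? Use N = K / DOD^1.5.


DOD^1.5 = 722.4
N = K / DOD^1.5 = 946250 / 722.4 = 1310

1310 cycles


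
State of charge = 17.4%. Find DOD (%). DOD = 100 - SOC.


Complement of SOC: DOD = 100% - 17.4% = 82.6%

82.6%


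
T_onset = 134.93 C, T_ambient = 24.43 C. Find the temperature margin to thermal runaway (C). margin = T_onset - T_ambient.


margin = T_onset - T_ambient = 134.93 - 24.43 = 110.5 C

110.5 C


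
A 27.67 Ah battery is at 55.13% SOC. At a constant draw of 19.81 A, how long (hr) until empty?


Step 1: remaining = SOC/100 * C_total = 55.13/100 * 27.67 = 15.254 Ah
Step 2: t = remaining / I = 15.254 / 19.81 = 0.7700 hr

0.7700 hr


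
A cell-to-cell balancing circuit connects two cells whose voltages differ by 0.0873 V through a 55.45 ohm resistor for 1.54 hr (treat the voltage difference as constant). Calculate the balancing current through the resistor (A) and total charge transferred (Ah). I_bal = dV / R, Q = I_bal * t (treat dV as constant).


I_bal = dV / R = 0.0873 / 55.45 = 0.0015744 A
Q = I_bal * t = 0.0015744 * 1.54 = 0.002425 Ah

I=0.0015744 A, Q=0.002425 Ah


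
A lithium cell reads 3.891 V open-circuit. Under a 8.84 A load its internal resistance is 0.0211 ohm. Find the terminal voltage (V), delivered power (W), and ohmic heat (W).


Step 1: V_terminal = OCV - I*R = 3.891 - 8.84 * 0.0211 = 3.7045 V
Step 2: P_out = V_terminal * I = 3.7045 * 8.84 = 32.75 W
Step 3: Q = I^2 * R = 8.84^2 * 0.0211 = 1.649 W

V=3.7045 V, P=32.75 W, Q=1.649 W


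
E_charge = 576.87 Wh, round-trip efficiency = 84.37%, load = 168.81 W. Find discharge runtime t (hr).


Step 1: E_discharge = eta/100 * E_charge = 84.37/100 * 576.87 = 486.71 Wh
Step 2: t = E_discharge / P = 486.71 / 168.81 = 2.883 hr

2.883 hr


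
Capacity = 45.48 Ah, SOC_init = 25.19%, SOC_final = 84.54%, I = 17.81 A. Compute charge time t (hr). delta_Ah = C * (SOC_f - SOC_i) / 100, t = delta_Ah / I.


delta_Ah = 45.48 * (84.54 - 25.19) / 100 = 26.992 Ah
t = delta_Ah / I = 26.992 / 17.81 = 1.516 hr

1.516 hr


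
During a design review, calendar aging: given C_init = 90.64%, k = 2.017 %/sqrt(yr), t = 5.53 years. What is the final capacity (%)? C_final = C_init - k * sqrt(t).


Step 1: sqrt(5.53 yr) = 2.3516
Step 2: drop = 2.017 * 2.3516 = 4.7432
Step 3: C_final = 90.64 - 4.7432 = 85.90%

85.90%


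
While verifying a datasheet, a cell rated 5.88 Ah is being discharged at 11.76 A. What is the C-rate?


Rearranging: C_rate = 11.76 / 5.88 = 2C

2C


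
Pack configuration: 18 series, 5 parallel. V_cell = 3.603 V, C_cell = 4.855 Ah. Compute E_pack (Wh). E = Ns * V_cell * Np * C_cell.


V_pack = 18 * 3.603 = 64.854 V
C_pack = 5 * 4.855 = 24.275 Ah
E = V_pack * C_pack = 64.854 * 24.275 = 1574 Wh

1574 Wh


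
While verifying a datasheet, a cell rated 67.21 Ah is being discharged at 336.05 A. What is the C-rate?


Rearranging: C_rate = 336.05 / 67.21 = 5C

5C


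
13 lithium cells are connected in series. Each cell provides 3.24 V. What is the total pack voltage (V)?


V_pack = n * V_cell = 13 * 3.24 = 42.12 V

42.12 V


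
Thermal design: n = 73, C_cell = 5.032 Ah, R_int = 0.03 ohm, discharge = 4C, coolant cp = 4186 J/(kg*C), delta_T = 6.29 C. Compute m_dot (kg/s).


Step 1: I = 4 * 5.032 = 20.128 A
Step 2: Q_cell = I^2 * R = 20.128^2 * 0.03 = 12.154 W
Step 3: Q_total = 73 * 12.154 = 887.24 W
Step 4: m_dot = Q_total / (cp * dT) = 887.24 / (4186 * 6.29) = 0.03370 kg/s

0.03370 kg/s


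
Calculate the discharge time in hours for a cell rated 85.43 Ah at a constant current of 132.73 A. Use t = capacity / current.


t = capacity / current = 85.43 / 132.73 = 0.6436 hr

0.6436 hr


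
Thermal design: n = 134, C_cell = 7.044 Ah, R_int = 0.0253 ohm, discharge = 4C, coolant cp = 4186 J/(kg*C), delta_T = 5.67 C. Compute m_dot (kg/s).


Step 1: I = 4 * 7.044 = 28.176 A
Step 2: Q_cell = I^2 * R = 28.176^2 * 0.0253 = 20.085 W
Step 3: Q_total = 134 * 20.085 = 2691.4 W
Step 4: m_dot = Q_total / (cp * dT) = 2691.4 / (4186 * 5.67) = 0.1134 kg/s

0.1134 kg/s


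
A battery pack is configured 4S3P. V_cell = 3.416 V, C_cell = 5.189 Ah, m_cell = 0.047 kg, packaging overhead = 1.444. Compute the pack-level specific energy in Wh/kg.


Step 1: V_pack = 4 * 3.416 = 13.664 V
Step 2: C_pack = 3 * 5.189 = 15.567 Ah
Step 3: E_pack = V_pack * C_pack = 13.664 * 15.567 = 212.71 Wh
Step 4: m_pack = 4 * 3 * 0.047 * 1.444 = 0.81442 kg
Step 5: ED = E_pack / m_pack = 212.71 / 0.81442 = 261.2 Wh/kg

261.2 Wh/kg


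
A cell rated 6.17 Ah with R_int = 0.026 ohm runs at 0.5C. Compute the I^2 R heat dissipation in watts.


Step 1: I = C_rate * capacity = 0.5 * 6.17 = 3.085 A
Step 2: Q = I^2 * R = 3.085^2 * 0.026 = 9.5172 * 0.026 = 0.2474 W

0.2474 W


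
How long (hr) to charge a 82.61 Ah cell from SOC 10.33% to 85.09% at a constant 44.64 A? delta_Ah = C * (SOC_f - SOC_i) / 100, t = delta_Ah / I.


Step 1: dSOC = 85.09% - 10.33% = 74.76%
Step 2: delta_Ah = 82.61 * 74.76 / 100 = 61.759 Ah
Step 3: t = 61.759 / 44.64 = 1.383 hr

1.383 hr


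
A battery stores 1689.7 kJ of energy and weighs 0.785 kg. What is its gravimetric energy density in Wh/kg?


Convert: E = 1689.7 kJ = 469.36 Wh
ED = E / m = 469.36 / 0.785 = 597.9 Wh/kg

597.9 Wh/kg


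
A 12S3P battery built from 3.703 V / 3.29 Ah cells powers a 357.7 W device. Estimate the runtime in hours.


Step 1: E_pack = Ns * V_cell * Np * C_cell = 12 * 3.703 * 3 * 3.29 = 438.58 Wh
Step 2: t = E_pack / P = 438.58 / 357.7 = 1.226 hr

1.226 hr


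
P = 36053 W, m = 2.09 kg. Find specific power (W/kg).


Specific power = 36053 W / 2.09 kg = 17250 W/kg

17250 W/kg


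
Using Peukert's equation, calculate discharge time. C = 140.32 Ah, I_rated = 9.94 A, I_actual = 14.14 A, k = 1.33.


Step 1: t_rated = C / I_rated = 140.32 / 9.94 = 14.117 hr
Step 2: ratio = 9.94 / 14.14 = 0.70297
Step 3: ratio^k = 0.70297^1.33 = 0.62579
Step 4: t = t_rated * ratio^k = 14.117 * 0.62579 = 8.834 hr

8.834 hr


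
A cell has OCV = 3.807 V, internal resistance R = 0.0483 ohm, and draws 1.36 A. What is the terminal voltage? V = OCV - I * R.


IR drop = 1.36 * 0.0483 = 0.065688 V
V = 3.807 - 0.065688 = 3.741 V

3.741 V


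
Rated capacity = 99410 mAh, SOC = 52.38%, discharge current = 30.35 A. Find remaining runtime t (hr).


Convert: C_total = 99410 mAh = 99.41 Ah
Step 1: remaining = SOC/100 * C_total = 52.38/100 * 99.41 = 52.071 Ah
Step 2: t = remaining / I = 52.071 / 30.35 = 1.716 hr

1.716 hr


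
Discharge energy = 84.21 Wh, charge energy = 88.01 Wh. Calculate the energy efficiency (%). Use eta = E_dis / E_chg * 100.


Round-trip efficiency = 84.21/88.01 * 100% = 95.68%

95.68%


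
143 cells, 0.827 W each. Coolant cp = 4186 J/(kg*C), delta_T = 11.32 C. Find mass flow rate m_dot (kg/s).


Step 1: Total heat Q = 143 * 0.827 W = 118.26 W
Step 2: denom = cp * dT = 4186 * 11.32 = 47386
Step 3: m_dot = 118.26 / 47386 = 0.002496 kg/s

0.002496 kg/s


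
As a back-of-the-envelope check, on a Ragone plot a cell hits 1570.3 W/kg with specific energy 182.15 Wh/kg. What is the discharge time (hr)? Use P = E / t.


t = E / P = 182.15 / 1570.3 = 0.1160 hr

0.1160 hr


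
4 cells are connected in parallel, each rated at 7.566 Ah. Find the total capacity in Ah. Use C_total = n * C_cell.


Parallel capacities add: 4 * 7.566 Ah = 30.264 Ah

30.264 Ah


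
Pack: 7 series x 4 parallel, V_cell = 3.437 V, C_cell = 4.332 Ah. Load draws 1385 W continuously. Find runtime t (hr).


Step 1: E_pack = Ns * V_cell * Np * C_cell = 7 * 3.437 * 4 * 4.332 = 416.89 Wh
Step 2: t = E_pack / P = 416.89 / 1385 = 0.3010 hr

0.3010 hr


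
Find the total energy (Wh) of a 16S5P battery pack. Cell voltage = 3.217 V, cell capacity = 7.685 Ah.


E = Ns * Vcell * Np * Ccell = 16 * 3.217 * 5 * 7.685 = 1978 Wh

1978 Wh


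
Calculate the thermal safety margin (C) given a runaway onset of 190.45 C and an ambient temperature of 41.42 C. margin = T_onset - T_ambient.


Safety margin = 190.45 C - 41.42 C = 149.03 C

149.03 C


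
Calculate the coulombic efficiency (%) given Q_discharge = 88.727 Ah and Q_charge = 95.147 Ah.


eta_c = Q_dis / Q_chg * 100 = 88.727 / 95.147 * 100 = 93.25%

93.25%


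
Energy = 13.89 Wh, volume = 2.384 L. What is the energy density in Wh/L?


Volumetric ED = 13.89 Wh / 2.384 L = 5.826 Wh/L

5.826 Wh/L


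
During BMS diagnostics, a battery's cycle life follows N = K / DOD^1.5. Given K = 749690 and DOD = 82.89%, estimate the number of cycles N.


DOD^1.5 = 754.66
N = K / DOD^1.5 = 749690 / 754.66 = 993.4

993.4 cycles


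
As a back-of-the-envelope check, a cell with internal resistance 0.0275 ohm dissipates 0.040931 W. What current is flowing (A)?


I = sqrt(Q / R) = sqrt(0.040931 / 0.0275) = sqrt(1.4884) = 1.220 A

1.220 A


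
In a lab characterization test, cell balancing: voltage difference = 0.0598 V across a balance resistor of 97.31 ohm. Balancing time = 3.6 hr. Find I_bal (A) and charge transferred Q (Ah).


First, Ohm's law: I_bal = 0.0598 V / 97.31 ohm = 6.1453e-04 A
Then Q = I * t = 6.1453e-04 A * 3.6 hr = 0.002212 Ah

I=6.1453e-04 A, Q=0.002212 Ah


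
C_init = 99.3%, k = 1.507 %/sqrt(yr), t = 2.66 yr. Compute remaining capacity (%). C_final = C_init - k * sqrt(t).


Step 1: sqrt(2.66 yr) = 1.631
Step 2: drop = 1.507 * 1.631 = 2.4579
Step 3: C_final = 99.3 - 2.4579 = 96.84%

96.84%


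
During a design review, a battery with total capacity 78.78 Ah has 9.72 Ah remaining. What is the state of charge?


SOC% = 9.72 / 78.78 * 100 = 12.34%

12.34%


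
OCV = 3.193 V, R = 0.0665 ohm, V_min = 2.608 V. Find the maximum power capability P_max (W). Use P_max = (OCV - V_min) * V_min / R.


dV = OCV - V_min = 0.585 V (so I_max = dV / R)
P_max = dV * V_min / R = 0.585 * 2.608 / 0.0665 = 22.94 W

22.94 W


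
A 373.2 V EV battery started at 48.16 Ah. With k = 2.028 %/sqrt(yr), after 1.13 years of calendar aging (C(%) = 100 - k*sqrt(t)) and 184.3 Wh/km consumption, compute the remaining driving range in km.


Step 1: capacity retention = 100 - 2.028 * sqrt(1.13) = 100 - 2.028 * 1.063 = 97.844%
Step 2: C_now = 48.16 * 97.844/100 = 47.122 Ah
Step 3: E_pack = V * C_now = 373.2 * 47.122 = 17586 Wh
Step 4: range = E_pack / consumption = 17586 / 184.3 = 95.42 km

95.42 km


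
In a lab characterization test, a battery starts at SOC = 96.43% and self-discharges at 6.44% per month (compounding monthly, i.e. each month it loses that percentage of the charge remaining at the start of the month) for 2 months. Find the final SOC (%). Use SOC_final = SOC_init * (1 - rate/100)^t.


decay = (1 - 6.44/100)^2 = 0.87535
SOC_final = 96.43 * 0.87535 = 84.41%

84.41%


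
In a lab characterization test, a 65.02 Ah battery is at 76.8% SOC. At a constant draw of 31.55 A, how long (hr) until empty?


Step 1: remaining = SOC/100 * C_total = 76.8/100 * 65.02 = 49.935 Ah
Step 2: t = remaining / I = 49.935 / 31.55 = 1.583 hr

1.583 hr


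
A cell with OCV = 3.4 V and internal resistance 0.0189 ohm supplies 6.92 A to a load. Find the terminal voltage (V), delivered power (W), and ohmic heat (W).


Step 1: V_terminal = OCV - I*R = 3.4 - 6.92 * 0.0189 = 3.2692 V
Step 2: P_out = V_terminal * I = 3.2692 * 6.92 = 22.62 W
Step 3: Q = I^2 * R = 6.92^2 * 0.0189 = 0.9051 W

V=3.2692 V, P=22.62 W, Q=0.9051 W


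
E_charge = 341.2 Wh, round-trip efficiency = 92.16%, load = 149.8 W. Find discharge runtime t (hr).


Step 1: E_discharge = eta/100 * E_charge = 92.16/100 * 341.2 = 314.45 Wh
Step 2: t = E_discharge / P = 314.45 / 149.8 = 2.099 hr

2.099 hr


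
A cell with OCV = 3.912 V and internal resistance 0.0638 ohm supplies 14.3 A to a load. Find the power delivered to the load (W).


Step 1: V_terminal = OCV - I*R = 3.912 - 14.3 * 0.0638 = 2.9997 V
Step 2: P_out = V_terminal * I = 2.9997 * 14.3 = 42.90 W

42.90 W


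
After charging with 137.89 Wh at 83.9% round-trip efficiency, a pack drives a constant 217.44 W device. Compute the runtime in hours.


Step 1: E_discharge = eta/100 * E_charge = 83.9/100 * 137.89 = 115.69 Wh
Step 2: t = E_discharge / P = 115.69 / 217.44 = 0.5321 hr

0.5321 hr


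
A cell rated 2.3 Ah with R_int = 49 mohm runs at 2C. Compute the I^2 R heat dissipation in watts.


Convert: R = 49 mohm = 0.049 ohm
Step 1: I = C_rate * capacity = 2 * 2.3 = 4.6 A
Step 2: Q = I^2 * R = 4.6^2 * 0.049 = 21.16 * 0.049 = 1.037 W

1.037 W


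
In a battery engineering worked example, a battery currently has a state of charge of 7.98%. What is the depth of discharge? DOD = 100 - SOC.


Complement of SOC: DOD = 100% - 7.98% = 92.02%

92.02%


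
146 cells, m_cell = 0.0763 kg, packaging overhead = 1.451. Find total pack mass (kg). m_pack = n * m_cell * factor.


m_pack = n * m_cell * overhead = 146 * 0.0763 * 1.451 = 16.16 kg

16.16 kg


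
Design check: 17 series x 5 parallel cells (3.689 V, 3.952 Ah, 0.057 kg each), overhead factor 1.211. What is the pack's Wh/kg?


Step 1: V_pack = 17 * 3.689 = 62.713 V
Step 2: C_pack = 5 * 3.952 = 19.76 Ah
Step 3: E_pack = V_pack * C_pack = 62.713 * 19.76 = 1239.2 Wh
Step 4: m_pack = 17 * 5 * 0.057 * 1.211 = 5.8673 kg
Step 5: ED = E_pack / m_pack = 1239.2 / 5.8673 = 211.2 Wh/kg

211.2 Wh/kg


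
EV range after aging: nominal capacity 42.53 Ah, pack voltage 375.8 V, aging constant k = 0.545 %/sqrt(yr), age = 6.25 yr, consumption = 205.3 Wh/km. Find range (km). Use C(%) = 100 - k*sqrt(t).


Step 1: capacity retention = 100 - 0.545 * sqrt(6.25) = 100 - 0.545 * 2.5 = 98.638%
Step 2: C_now = 42.53 * 98.638/100 = 41.951 Ah
Step 3: E_pack = V * C_now = 375.8 * 41.951 = 15765 Wh
Step 4: range = E_pack / consumption = 15765 / 205.3 = 76.79 km

76.79 km


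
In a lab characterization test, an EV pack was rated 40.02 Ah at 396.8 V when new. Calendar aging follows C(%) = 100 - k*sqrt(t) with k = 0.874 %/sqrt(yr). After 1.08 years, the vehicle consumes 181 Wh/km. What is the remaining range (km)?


Step 1: capacity retention = 100 - 0.874 * sqrt(1.08) = 100 - 0.874 * 1.0392 = 99.092%
Step 2: C_now = 40.02 * 99.092/100 = 39.657 Ah
Step 3: E_pack = V * C_now = 396.8 * 39.657 = 15736 Wh
Step 4: range = E_pack / consumption = 15736 / 181 = 86.94 km

86.94 km


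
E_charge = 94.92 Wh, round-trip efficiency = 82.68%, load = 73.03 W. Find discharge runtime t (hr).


Step 1: E_discharge = eta/100 * E_charge = 82.68/100 * 94.92 = 78.48 Wh
Step 2: t = E_discharge / P = 78.48 / 73.03 = 1.075 hr

1.075 hr


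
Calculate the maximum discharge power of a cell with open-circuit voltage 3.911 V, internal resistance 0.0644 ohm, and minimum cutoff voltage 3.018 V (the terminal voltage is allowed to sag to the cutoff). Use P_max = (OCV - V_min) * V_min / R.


dV = OCV - V_min = 0.893 V (so I_max = dV / R)
P_max = dV * V_min / R = 0.893 * 3.018 / 0.0644 = 41.85 W

41.85 W


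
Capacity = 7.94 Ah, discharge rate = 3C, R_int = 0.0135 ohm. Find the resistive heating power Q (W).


Step 1: I = C_rate * capacity = 3 * 7.94 = 23.82 A
Step 2: Q = I^2 * R = 23.82^2 * 0.0135 = 567.39 * 0.0135 = 7.660 W

7.660 W


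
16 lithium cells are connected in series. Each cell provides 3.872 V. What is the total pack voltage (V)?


V_pack = n * V_cell = 16 * 3.872 = 61.952 V

61.952 V


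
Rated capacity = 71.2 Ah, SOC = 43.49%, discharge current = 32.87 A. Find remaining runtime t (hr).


Step 1: remaining = SOC/100 * C_total = 43.49/100 * 71.2 = 30.965 Ah
Step 2: t = remaining / I = 30.965 / 32.87 = 0.9420 hr

0.9420 hr


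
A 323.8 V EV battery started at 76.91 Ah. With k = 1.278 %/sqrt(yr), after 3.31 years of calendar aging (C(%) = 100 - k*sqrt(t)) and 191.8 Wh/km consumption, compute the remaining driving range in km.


Step 1: capacity retention = 100 - 1.278 * sqrt(3.31) = 100 - 1.278 * 1.8193 = 97.675%
Step 2: C_now = 76.91 * 97.675/100 = 75.122 Ah
Step 3: E_pack = V * C_now = 323.8 * 75.122 = 24325 Wh
Step 4: range = E_pack / consumption = 24325 / 191.8 = 126.8 km

126.8 km


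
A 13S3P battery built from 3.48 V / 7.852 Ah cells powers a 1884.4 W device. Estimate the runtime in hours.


Step 1: E_pack = Ns * V_cell * Np * C_cell = 13 * 3.48 * 3 * 7.852 = 1065.7 Wh
Step 2: t = E_pack / P = 1065.7 / 1884.4 = 0.5655 hr

0.5655 hr
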